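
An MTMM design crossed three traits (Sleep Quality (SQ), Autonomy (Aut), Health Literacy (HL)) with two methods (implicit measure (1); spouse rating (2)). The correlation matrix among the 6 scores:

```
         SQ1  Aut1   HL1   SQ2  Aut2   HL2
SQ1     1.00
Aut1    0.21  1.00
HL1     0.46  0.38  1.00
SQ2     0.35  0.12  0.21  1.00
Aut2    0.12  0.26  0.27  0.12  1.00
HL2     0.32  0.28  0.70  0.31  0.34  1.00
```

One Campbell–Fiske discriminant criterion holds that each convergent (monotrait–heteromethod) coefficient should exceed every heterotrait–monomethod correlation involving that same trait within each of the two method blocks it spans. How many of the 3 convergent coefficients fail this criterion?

Checking each validity diagonal entry against its comparison values:
SQ (methods 1·2): 0.35 vs {0.21, 0.12, 0.46, 0.31} → fail.
Aut (methods 1·2): 0.26 vs {0.21, 0.12, 0.38, 0.34} → fail.
HL (methods 1·2): 0.70 vs {0.46, 0.31, 0.38, 0.34} → pass.
2 of 3 fail.

2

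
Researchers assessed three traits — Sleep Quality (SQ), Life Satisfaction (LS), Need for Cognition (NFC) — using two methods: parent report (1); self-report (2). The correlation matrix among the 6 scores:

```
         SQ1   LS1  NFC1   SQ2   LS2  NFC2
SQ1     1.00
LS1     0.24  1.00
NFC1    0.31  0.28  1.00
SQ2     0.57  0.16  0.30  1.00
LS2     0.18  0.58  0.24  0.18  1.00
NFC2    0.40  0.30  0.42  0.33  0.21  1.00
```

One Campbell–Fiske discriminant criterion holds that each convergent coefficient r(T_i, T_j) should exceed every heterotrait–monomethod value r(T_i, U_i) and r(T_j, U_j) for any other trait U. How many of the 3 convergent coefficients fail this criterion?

Convergent coefficients and their comparison sets:
SQ (methods 1·2): 0.57 vs {0.24, 0.18, 0.31, 0.33} → pass.
LS (methods 1·2): 0.58 vs {0.24, 0.18, 0.28, 0.21} → pass.
NFC (methods 1·2): 0.42 vs {0.31, 0.33, 0.28, 0.21} → pass.
0 of 3 fail.

0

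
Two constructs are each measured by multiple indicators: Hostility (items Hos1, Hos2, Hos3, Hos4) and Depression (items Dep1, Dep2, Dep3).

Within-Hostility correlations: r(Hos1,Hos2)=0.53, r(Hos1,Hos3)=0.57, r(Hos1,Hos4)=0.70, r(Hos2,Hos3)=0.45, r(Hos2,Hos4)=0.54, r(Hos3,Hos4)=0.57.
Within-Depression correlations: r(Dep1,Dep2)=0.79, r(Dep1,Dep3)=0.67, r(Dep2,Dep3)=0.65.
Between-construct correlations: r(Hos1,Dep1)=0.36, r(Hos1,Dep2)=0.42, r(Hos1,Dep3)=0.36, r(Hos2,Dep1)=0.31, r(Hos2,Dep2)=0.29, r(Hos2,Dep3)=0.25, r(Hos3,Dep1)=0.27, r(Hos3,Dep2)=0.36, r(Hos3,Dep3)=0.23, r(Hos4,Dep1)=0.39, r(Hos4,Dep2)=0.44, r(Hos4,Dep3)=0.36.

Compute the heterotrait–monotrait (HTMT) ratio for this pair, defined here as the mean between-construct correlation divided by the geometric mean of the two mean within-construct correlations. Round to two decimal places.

Mean between = 4.04/12 = 0.3367.
Mean within-Hos = 3.36/6 = 0.5600; mean within-Dep = 2.11/3 = 0.7033.
Geometric mean = √(0.5600 × 0.7033) = 0.6276.
HTMT = 0.3367 / 0.6276 = 0.54.

0.54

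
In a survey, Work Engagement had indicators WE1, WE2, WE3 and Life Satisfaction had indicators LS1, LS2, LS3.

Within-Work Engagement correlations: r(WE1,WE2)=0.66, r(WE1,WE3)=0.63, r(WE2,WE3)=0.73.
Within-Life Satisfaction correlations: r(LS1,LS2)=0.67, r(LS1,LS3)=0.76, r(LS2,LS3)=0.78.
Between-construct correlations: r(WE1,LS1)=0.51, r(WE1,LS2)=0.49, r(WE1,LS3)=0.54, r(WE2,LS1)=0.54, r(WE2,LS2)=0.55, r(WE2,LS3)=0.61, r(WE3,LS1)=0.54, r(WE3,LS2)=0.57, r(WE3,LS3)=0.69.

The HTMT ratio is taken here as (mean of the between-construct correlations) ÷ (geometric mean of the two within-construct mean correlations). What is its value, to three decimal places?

0.795

Mean heterotrait r = 5.04/9 = 0.5600.
Mean within-WE = 2.02/3 = 0.6733; mean within-LS = 2.21/3 = 0.7367.
Geometric mean = √(0.6733 × 0.7367) = 0.7043.
HTMT = 0.5600 / 0.7043 = 0.795.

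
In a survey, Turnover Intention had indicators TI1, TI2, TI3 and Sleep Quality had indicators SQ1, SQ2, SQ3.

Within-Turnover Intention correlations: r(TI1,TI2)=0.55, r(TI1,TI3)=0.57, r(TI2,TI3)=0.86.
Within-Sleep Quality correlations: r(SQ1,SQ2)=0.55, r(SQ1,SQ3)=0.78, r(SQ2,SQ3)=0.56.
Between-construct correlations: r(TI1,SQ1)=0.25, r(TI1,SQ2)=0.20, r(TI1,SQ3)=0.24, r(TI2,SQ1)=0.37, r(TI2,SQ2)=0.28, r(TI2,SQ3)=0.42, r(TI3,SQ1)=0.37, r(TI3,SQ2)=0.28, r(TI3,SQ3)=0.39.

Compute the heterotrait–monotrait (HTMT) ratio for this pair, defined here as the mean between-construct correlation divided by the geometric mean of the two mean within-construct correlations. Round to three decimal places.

0.482

Mean between = 2.80/9 = 0.3111.
Mean within-TI = 1.98/3 = 0.6600; mean within-SQ = 1.89/3 = 0.6300.
Geometric mean = √(0.6600 × 0.6300) = 0.6448.
HTMT = 0.3111 / 0.6448 = 0.482.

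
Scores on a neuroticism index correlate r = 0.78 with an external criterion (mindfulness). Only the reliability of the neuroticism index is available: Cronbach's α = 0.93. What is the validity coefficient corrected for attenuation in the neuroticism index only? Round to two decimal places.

0.81

Single correction: r_c = r_obs / √r_xx = 0.78 / √0.93 = 0.78 / 0.9644 ≈ 0.81.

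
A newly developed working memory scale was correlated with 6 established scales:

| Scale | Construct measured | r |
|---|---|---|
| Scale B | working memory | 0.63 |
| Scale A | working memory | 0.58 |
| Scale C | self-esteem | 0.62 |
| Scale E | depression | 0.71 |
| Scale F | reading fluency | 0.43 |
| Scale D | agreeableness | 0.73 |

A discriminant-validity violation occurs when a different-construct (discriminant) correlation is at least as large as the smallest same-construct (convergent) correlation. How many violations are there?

3

Convergent (same construct = working memory): Scale B, Scale A.
Smallest convergent = 0.58. Discriminant values: 0.62, 0.71, 0.43, 0.73; count ≥ 0.58 → 3.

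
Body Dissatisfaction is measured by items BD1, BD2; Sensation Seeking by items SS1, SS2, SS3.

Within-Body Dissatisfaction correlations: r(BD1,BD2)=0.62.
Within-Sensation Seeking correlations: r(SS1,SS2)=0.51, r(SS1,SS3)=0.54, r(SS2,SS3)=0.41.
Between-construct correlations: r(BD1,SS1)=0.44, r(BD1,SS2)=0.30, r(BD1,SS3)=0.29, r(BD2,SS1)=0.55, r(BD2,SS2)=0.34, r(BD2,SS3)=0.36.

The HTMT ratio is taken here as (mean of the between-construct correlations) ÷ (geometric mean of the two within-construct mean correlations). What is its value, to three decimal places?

Mean heterotrait r = 2.28/6 = 0.3800.
Mean within-BD = 0.62/1 = 0.6200; mean within-SS = 1.46/3 = 0.4867.
Geometric mean = √(0.6200 × 0.4867) = 0.5493.
HTMT = 0.3800 / 0.5493 = 0.692.

0.692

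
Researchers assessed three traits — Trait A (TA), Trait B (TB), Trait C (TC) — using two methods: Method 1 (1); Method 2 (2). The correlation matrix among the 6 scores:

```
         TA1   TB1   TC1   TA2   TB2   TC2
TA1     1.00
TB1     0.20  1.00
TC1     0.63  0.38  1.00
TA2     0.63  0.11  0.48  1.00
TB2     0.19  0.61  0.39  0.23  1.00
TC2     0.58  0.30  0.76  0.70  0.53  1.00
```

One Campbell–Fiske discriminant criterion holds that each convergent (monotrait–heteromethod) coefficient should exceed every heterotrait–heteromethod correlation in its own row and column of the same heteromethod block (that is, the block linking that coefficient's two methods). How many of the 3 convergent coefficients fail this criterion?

0

Checking each validity diagonal entry against its comparison values:
TA (methods 1·2): 0.63 vs {0.19, 0.11, 0.58, 0.48} → pass.
TB (methods 1·2): 0.61 vs {0.11, 0.19, 0.30, 0.39} → pass.
TC (methods 1·2): 0.76 vs {0.48, 0.58, 0.39, 0.30} → pass.
0 of 3 fail.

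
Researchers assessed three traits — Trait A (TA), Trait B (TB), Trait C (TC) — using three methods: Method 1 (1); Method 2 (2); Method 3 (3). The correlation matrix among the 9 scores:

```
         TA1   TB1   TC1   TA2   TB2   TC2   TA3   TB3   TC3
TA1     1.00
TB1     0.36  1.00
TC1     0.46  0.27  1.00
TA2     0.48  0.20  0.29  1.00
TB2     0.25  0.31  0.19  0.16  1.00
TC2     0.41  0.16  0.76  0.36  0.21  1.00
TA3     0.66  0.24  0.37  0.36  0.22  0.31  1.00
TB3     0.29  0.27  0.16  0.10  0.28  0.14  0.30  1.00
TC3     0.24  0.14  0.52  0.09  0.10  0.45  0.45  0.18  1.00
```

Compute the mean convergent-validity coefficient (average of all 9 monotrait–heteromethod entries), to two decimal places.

Convergent values: 0.48, 0.66, 0.36, 0.31, 0.27, 0.28, 0.76, 0.52, 0.45; mean = 4.09/9 = 0.45.

0.45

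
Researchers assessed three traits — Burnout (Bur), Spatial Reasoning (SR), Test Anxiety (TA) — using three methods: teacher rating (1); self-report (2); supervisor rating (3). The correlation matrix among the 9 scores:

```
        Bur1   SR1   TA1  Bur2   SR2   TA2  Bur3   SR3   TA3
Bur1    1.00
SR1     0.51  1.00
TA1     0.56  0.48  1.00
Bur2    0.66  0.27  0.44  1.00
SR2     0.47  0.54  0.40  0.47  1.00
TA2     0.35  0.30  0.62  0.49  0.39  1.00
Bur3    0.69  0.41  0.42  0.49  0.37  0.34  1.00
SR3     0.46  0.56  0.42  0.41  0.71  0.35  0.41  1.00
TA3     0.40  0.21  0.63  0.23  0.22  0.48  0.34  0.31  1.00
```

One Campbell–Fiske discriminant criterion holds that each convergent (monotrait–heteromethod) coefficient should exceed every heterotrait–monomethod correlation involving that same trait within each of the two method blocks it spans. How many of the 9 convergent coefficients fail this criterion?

2

Each convergent coefficient versus the relevant comparison correlations:
Bur (methods 1·2): 0.66 vs {0.51, 0.47, 0.56, 0.49} → pass.
Bur (methods 1·3): 0.69 vs {0.51, 0.41, 0.56, 0.34} → pass.
Bur (methods 2·3): 0.49 vs {0.47, 0.41, 0.49, 0.34} → fail.
SR (methods 1·2): 0.54 vs {0.51, 0.47, 0.48, 0.39} → pass.
SR (methods 1·3): 0.56 vs {0.51, 0.41, 0.48, 0.31} → pass.
SR (methods 2·3): 0.71 vs {0.47, 0.41, 0.39, 0.31} → pass.
TA (methods 1·2): 0.62 vs {0.56, 0.49, 0.48, 0.39} → pass.
TA (methods 1·3): 0.63 vs {0.56, 0.34, 0.48, 0.31} → pass.
TA (methods 2·3): 0.48 vs {0.49, 0.34, 0.39, 0.31} → fail.
2 of 9 fail.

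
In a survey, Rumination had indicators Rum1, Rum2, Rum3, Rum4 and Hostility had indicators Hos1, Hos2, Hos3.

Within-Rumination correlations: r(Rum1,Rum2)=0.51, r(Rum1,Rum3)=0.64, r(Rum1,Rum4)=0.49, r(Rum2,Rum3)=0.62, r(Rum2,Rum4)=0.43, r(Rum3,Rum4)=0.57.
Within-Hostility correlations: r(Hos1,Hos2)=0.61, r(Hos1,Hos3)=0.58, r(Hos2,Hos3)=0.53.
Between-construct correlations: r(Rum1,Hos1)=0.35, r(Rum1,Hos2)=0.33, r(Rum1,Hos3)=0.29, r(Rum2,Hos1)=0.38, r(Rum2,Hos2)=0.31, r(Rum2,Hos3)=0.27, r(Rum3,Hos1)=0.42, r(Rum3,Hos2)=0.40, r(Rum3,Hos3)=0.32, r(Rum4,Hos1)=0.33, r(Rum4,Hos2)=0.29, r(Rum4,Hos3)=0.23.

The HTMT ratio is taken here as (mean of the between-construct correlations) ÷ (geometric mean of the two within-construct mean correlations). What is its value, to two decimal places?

0.59

Mean heterotrait r = 3.92/12 = 0.3267.
Mean within-Rum = 3.26/6 = 0.5433; mean within-Hos = 1.72/3 = 0.5733.
Geometric mean = √(0.5433 × 0.5733) = 0.5581.
HTMT = 0.3267 / 0.5581 = 0.59.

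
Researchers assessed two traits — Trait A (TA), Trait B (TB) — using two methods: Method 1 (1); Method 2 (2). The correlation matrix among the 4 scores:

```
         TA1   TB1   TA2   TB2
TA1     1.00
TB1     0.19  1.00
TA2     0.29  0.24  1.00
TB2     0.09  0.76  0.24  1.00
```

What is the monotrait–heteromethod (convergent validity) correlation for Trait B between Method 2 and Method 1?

0.76

Same trait (TB), different methods: r(TB2, TB1) = 0.76.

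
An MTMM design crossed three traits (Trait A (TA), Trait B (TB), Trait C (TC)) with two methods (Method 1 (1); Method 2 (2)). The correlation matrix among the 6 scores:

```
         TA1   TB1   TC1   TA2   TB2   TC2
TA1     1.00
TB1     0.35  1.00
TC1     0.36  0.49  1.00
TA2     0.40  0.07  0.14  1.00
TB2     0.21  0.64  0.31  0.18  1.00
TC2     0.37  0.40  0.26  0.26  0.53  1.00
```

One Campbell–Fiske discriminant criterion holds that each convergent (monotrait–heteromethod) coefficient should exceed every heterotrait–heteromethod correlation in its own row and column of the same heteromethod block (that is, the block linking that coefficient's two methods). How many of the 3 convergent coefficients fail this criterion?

Checking each validity diagonal entry against its comparison values:
TA (methods 1·2): 0.40 vs {0.21, 0.07, 0.37, 0.14} → pass.
TB (methods 1·2): 0.64 vs {0.07, 0.21, 0.40, 0.31} → pass.
TC (methods 1·2): 0.26 vs {0.14, 0.37, 0.31, 0.40} → fail.
1 of 3 fail.

1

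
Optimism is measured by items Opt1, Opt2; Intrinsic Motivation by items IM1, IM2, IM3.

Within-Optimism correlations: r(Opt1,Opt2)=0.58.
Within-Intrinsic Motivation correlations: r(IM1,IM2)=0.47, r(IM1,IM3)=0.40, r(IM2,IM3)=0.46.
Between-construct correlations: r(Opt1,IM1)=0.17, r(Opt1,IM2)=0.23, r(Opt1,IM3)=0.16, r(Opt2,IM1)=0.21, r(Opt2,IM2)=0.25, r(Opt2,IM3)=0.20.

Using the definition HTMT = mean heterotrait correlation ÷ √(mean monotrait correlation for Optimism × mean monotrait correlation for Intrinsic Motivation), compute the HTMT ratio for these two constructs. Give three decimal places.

Between-construct mean = 1.22/6 = 0.2033.
Mean within-Opt = 0.58/1 = 0.5800; mean within-IM = 1.33/3 = 0.4433.
Geometric mean = √(0.5800 × 0.4433) = 0.5071.
HTMT = 0.2033 / 0.5071 = 0.401.

0.401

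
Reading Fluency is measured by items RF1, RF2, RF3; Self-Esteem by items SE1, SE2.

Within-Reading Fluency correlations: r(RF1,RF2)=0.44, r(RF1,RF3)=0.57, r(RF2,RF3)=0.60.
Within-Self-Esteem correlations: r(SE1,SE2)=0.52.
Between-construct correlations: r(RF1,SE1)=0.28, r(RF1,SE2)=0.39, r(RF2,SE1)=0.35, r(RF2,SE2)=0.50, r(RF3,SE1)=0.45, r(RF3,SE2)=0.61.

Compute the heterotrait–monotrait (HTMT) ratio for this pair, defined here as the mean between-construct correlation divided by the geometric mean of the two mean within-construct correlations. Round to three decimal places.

Between-construct mean = 2.58/6 = 0.4300.
Mean within-RF = 1.61/3 = 0.5367; mean within-SE = 0.52/1 = 0.5200.
Geometric mean = √(0.5367 × 0.5200) = 0.5283.
HTMT = 0.4300 / 0.5283 = 0.814.

0.814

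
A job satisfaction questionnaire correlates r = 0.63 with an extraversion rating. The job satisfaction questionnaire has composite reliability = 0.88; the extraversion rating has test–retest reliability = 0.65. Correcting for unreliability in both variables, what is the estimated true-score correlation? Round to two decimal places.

r_true = r_obs / √(r_xx · r_yy) = 0.63 / √(0.88 × 0.65) = 0.63 / √0.5720 = 0.63 / 0.7563 ≈ 0.83.

0.83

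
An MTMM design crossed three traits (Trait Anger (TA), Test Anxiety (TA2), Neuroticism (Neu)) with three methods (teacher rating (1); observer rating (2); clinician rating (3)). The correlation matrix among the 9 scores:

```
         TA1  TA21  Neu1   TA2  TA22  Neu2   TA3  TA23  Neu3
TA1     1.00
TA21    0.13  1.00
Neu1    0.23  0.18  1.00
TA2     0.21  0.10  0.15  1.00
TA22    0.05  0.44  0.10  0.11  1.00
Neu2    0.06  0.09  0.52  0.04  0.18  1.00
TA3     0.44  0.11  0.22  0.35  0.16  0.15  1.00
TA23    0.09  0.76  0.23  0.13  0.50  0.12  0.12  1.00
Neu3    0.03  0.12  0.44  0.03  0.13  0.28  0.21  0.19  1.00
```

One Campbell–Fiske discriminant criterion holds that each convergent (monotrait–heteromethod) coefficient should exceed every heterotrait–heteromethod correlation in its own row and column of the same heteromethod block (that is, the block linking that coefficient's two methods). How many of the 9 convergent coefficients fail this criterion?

0

Checking each validity diagonal entry against its comparison values:
TA (methods 1·2): 0.21 vs {0.05, 0.10, 0.06, 0.15} → pass.
TA (methods 1·3): 0.44 vs {0.09, 0.11, 0.03, 0.22} → pass.
TA (methods 2·3): 0.35 vs {0.13, 0.16, 0.03, 0.15} → pass.
TA2 (methods 1·2): 0.44 vs {0.10, 0.05, 0.09, 0.10} → pass.
TA2 (methods 1·3): 0.76 vs {0.11, 0.09, 0.12, 0.23} → pass.
TA2 (methods 2·3): 0.50 vs {0.16, 0.13, 0.13, 0.12} → pass.
Neu (methods 1·2): 0.52 vs {0.15, 0.06, 0.10, 0.09} → pass.
Neu (methods 1·3): 0.44 vs {0.22, 0.03, 0.23, 0.12} → pass.
Neu (methods 2·3): 0.28 vs {0.15, 0.03, 0.12, 0.13} → pass.
0 of 9 fail.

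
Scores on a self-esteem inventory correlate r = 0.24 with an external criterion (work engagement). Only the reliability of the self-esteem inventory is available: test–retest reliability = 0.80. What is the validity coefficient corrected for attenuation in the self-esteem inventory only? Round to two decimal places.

0.27

Single correction: r_c = r_obs / √r_xx = 0.24 / √0.80 = 0.24 / 0.8944 ≈ 0.27.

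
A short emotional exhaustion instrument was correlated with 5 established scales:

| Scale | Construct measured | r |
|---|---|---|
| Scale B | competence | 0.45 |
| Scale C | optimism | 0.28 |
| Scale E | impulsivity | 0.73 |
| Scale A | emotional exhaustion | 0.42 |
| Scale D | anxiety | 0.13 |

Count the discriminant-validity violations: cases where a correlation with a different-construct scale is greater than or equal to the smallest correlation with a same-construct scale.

Convergent (same construct = emotional exhaustion): Scale A.
Smallest convergent = 0.42. Discriminant values: 0.45, 0.28, 0.73, 0.13; count ≥ 0.42 → 2.

2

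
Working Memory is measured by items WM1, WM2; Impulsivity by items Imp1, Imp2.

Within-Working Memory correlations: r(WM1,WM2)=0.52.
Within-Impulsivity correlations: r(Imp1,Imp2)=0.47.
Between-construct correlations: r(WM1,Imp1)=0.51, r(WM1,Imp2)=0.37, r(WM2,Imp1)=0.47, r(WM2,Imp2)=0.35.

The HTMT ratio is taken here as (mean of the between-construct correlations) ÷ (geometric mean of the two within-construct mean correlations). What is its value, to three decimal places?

Between-construct mean = 1.70/4 = 0.4250.
Mean within-WM = 0.52/1 = 0.5200; mean within-Imp = 0.47/1 = 0.4700.
Geometric mean = √(0.5200 × 0.4700) = 0.4944.
HTMT = 0.4250 / 0.4944 = 0.860.

0.860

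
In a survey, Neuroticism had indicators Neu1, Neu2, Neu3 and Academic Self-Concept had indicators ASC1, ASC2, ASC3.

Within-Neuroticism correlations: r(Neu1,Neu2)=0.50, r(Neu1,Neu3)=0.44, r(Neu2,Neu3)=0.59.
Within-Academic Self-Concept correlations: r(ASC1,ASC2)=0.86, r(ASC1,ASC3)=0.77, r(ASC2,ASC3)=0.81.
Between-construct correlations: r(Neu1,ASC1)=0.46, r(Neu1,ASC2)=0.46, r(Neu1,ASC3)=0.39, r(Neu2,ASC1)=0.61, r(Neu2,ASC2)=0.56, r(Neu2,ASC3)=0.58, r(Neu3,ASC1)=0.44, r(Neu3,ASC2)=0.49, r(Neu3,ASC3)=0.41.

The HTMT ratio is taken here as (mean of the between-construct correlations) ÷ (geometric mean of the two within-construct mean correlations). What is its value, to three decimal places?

0.759

Mean heterotrait r = 4.40/9 = 0.4889.
Mean within-Neu = 1.53/3 = 0.5100; mean within-ASC = 2.44/3 = 0.8133.
Geometric mean = √(0.5100 × 0.8133) = 0.6440.
HTMT = 0.4889 / 0.6440 = 0.759.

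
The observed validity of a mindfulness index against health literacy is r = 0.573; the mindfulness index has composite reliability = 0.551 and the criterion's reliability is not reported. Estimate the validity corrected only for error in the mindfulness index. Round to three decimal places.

Single correction: r_c = r_obs / √r_xx = 0.573 / √0.551 = 0.573 / 0.7423 ≈ 0.772.

0.772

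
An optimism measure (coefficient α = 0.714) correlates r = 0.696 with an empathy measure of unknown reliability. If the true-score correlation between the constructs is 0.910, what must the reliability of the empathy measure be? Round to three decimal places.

0.819

r_true = r_obs / √(r_xx · r_yy) ⇒ 0.910 = 0.696 / √(0.714 · r_yy).
√(0.714 · r_yy) = 0.696 / 0.910 = 0.7648; 0.714 · r_yy = 0.5849; r_yy = 0.5849 / 0.714 ≈ 0.819.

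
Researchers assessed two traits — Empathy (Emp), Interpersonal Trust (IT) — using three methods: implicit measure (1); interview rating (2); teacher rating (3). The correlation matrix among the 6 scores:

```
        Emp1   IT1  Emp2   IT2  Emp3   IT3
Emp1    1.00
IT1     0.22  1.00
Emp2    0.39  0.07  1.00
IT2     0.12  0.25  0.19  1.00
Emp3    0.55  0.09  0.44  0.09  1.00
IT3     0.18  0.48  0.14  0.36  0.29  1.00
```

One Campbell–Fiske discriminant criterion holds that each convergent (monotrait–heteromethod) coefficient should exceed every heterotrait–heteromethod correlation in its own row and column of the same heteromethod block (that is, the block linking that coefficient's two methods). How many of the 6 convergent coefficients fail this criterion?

Convergent coefficients and their comparison sets:
Emp (methods 1·2): 0.39 vs {0.12, 0.07} → pass.
Emp (methods 1·3): 0.55 vs {0.18, 0.09} → pass.
Emp (methods 2·3): 0.44 vs {0.14, 0.09} → pass.
IT (methods 1·2): 0.25 vs {0.07, 0.12} → pass.
IT (methods 1·3): 0.48 vs {0.09, 0.18} → pass.
IT (methods 2·3): 0.36 vs {0.09, 0.14} → pass.
0 of 6 fail.

0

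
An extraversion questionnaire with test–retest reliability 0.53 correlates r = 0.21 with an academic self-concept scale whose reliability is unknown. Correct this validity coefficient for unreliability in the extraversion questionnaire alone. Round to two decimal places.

0.29

Single correction: r_c = r_obs / √r_xx = 0.21 / √0.53 = 0.21 / 0.7280 ≈ 0.29.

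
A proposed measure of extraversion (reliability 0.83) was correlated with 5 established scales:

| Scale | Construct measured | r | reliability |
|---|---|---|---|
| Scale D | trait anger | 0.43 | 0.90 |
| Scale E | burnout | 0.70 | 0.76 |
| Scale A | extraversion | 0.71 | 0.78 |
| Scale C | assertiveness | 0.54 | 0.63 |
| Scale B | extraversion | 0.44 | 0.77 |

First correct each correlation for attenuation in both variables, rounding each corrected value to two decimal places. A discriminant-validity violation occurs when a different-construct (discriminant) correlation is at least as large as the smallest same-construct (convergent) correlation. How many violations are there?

Disattenuated r (r / √(r_scale · r_new)):
  Scale D (disc): 0.43 / √(0.90·0.83) = 0.50
  Scale E (disc): 0.70 / √(0.76·0.83) = 0.88
  Scale A (conv): 0.71 / √(0.78·0.83) = 0.88
  Scale C (disc): 0.54 / √(0.63·0.83) = 0.75
  Scale B (conv): 0.44 / √(0.77·0.83) = 0.55
Smallest convergent = 0.55. Discriminant values: 0.50, 0.88, 0.75; count ≥ 0.55 → 2.

2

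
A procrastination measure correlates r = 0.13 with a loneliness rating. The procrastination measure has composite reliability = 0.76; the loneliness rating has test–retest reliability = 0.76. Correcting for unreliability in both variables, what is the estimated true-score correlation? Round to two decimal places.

0.17

r_true = r_obs / √(r_xx · r_yy) = 0.13 / √(0.76 × 0.76) = 0.13 / √0.5776 = 0.13 / 0.7600 ≈ 0.17.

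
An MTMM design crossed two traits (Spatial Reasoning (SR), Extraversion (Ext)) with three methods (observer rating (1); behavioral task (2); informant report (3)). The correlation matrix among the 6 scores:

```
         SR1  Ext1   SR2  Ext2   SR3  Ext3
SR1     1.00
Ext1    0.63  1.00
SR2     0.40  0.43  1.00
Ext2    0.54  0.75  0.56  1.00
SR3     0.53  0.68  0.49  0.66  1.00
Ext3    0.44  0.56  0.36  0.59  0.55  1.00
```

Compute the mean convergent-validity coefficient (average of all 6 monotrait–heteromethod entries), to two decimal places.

0.55

Convergent values: 0.40, 0.53, 0.49, 0.75, 0.56, 0.59; mean = 3.32/6 = 0.55.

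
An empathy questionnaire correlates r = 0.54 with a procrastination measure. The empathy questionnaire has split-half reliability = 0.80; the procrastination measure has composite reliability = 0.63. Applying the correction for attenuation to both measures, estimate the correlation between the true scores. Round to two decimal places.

0.76

r_true = r_obs / √(r_xx · r_yy) = 0.54 / √(0.80 × 0.63) = 0.54 / √0.5040 = 0.54 / 0.7099 ≈ 0.76.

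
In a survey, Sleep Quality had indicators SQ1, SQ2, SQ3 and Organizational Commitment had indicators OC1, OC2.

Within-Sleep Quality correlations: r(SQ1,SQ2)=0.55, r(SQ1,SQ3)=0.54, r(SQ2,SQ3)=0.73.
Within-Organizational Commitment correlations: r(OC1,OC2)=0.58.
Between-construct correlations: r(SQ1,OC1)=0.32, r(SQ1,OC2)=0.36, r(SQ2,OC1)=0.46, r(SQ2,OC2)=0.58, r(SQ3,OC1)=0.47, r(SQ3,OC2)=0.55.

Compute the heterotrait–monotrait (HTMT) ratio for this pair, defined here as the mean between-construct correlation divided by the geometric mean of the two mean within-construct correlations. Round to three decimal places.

Mean between = 2.74/6 = 0.4567.
Mean within-SQ = 1.82/3 = 0.6067; mean within-OC = 0.58/1 = 0.5800.
Geometric mean = √(0.6067 × 0.5800) = 0.5932.
HTMT = 0.4567 / 0.5932 = 0.770.

0.770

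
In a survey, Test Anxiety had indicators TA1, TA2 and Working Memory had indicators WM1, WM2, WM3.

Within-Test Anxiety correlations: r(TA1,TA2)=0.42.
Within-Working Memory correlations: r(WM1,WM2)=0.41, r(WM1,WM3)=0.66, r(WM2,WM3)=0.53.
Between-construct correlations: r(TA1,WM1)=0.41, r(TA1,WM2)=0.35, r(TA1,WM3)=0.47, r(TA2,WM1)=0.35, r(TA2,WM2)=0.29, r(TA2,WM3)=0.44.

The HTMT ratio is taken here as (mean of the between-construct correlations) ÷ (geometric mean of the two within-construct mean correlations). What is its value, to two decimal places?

0.81

Mean between = 2.31/6 = 0.3850.
Mean within-TA = 0.42/1 = 0.4200; mean within-WM = 1.60/3 = 0.5333.
Geometric mean = √(0.4200 × 0.5333) = 0.4733.
HTMT = 0.3850 / 0.4733 = 0.81.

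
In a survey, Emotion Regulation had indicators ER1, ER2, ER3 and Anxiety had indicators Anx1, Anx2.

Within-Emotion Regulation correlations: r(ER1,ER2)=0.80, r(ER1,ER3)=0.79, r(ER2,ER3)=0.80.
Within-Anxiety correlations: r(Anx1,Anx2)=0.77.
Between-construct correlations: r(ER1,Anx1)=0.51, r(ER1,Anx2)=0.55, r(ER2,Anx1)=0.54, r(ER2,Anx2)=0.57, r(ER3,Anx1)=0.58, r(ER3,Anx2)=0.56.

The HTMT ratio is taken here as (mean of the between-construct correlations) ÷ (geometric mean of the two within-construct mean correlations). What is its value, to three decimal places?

0.704

Mean between = 3.31/6 = 0.5517.
Mean within-ER = 2.39/3 = 0.7967; mean within-Anx = 0.77/1 = 0.7700.
Geometric mean = √(0.7967 × 0.7700) = 0.7832.
HTMT = 0.5517 / 0.7832 = 0.704.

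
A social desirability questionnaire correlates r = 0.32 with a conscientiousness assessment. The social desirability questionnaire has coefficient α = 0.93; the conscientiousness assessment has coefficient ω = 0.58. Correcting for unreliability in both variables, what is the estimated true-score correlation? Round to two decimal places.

0.44

r_true = r_obs / √(r_xx · r_yy) = 0.32 / √(0.93 × 0.58) = 0.32 / √0.5394 = 0.32 / 0.7344 ≈ 0.44.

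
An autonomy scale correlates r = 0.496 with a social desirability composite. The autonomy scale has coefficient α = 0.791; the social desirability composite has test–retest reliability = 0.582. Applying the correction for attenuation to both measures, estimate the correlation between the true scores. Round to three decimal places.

r_true = r_obs / √(r_xx · r_yy) = 0.496 / √(0.791 × 0.582) = 0.496 / √0.460362 = 0.496 / 0.6785 ≈ 0.731.

0.731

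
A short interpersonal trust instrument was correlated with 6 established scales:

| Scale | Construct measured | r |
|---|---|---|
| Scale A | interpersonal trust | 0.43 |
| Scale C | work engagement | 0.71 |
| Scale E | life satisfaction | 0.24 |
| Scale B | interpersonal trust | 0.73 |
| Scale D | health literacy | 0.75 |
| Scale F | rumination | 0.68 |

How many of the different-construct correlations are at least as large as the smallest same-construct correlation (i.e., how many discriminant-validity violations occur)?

3

Convergent (same construct = interpersonal trust): Scale A, Scale B.
Smallest convergent = 0.43. Discriminant values: 0.71, 0.24, 0.75, 0.68; count ≥ 0.43 → 3.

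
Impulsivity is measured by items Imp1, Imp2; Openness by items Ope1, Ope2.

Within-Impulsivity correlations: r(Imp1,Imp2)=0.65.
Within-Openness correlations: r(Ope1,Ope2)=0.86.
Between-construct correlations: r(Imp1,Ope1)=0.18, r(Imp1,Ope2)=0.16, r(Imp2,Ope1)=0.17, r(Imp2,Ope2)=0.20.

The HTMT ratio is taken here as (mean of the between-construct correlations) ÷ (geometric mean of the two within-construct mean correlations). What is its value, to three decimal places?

Mean heterotrait r = 0.71/4 = 0.1775.
Mean within-Imp = 0.65/1 = 0.6500; mean within-Ope = 0.86/1 = 0.8600.
Geometric mean = √(0.6500 × 0.8600) = 0.7477.
HTMT = 0.1775 / 0.7477 = 0.237.

0.237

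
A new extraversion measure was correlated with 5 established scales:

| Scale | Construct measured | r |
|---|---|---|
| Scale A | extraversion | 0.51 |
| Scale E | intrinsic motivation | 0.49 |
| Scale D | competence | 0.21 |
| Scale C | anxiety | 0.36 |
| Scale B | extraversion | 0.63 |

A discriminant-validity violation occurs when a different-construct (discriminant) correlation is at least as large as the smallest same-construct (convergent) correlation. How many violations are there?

0

Convergent (same construct = extraversion): Scale A, Scale B.
Smallest convergent = 0.51. Discriminant values: 0.49, 0.21, 0.36; count ≥ 0.51 → 0.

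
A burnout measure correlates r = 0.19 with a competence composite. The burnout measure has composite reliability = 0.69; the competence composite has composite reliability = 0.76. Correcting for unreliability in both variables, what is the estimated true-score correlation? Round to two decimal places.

r_true = r_obs / √(r_xx · r_yy) = 0.19 / √(0.69 × 0.76) = 0.19 / √0.5244 = 0.19 / 0.7242 ≈ 0.26.

0.26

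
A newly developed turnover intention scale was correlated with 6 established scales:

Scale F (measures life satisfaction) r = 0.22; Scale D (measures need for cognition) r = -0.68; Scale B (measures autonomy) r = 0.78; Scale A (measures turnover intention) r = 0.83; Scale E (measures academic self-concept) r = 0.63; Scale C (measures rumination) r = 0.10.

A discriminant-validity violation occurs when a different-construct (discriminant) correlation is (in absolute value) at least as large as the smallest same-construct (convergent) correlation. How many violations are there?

0

Convergent (same construct = turnover intention): Scale A.
Smallest convergent = 0.83. Discriminant |r|: 0.22, 0.68, 0.78, 0.63, 0.10; count ≥ 0.83 → 0.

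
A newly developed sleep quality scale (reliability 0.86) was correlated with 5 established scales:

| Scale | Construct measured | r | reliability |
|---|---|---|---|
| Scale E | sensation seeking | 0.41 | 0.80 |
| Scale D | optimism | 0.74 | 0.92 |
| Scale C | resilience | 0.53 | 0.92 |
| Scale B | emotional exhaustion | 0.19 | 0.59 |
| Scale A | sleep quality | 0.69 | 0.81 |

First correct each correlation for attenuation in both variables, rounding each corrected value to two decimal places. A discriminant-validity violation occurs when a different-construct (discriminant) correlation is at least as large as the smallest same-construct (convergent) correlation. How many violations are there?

1

Disattenuated r (r / √(r_scale · r_new)):
  Scale E (disc): 0.41 / √(0.80·0.86) = 0.49
  Scale D (disc): 0.74 / √(0.92·0.86) = 0.83
  Scale C (disc): 0.53 / √(0.92·0.86) = 0.60
  Scale B (disc): 0.19 / √(0.59·0.86) = 0.27
  Scale A (conv): 0.69 / √(0.81·0.86) = 0.83
Smallest convergent = 0.83. Discriminant values: 0.49, 0.83, 0.60, 0.27; count ≥ 0.83 → 1.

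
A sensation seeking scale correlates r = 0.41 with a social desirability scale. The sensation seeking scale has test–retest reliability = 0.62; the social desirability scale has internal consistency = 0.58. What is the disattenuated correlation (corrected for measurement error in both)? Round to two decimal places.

0.68

r_true = r_obs / √(r_xx · r_yy) = 0.41 / √(0.62 × 0.58) = 0.41 / √0.3596 = 0.41 / 0.5997 ≈ 0.68.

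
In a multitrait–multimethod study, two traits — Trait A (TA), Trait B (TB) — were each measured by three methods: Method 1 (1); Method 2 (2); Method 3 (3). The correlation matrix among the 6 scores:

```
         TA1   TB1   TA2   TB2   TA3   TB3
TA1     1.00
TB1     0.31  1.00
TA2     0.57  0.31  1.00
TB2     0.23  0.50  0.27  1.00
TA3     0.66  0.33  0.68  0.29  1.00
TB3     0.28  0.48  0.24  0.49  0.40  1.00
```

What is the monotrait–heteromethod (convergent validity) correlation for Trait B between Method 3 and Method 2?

0.49

Same trait (TB), different methods: r(TB3, TB2) = 0.49.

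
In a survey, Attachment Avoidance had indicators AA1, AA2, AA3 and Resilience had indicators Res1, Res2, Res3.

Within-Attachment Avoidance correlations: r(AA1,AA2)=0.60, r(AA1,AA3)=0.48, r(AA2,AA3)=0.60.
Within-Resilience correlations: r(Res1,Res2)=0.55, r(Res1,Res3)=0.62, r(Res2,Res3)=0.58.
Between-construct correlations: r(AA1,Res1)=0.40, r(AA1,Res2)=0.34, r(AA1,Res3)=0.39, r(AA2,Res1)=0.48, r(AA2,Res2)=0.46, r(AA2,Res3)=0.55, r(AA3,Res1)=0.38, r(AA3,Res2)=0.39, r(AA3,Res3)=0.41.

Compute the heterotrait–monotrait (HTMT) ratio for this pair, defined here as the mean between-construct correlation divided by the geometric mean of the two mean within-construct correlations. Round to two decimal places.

Mean heterotrait r = 3.80/9 = 0.4222.
Mean within-AA = 1.68/3 = 0.5600; mean within-Res = 1.75/3 = 0.5833.
Geometric mean = √(0.5600 × 0.5833) = 0.5715.
HTMT = 0.4222 / 0.5715 = 0.74.

0.74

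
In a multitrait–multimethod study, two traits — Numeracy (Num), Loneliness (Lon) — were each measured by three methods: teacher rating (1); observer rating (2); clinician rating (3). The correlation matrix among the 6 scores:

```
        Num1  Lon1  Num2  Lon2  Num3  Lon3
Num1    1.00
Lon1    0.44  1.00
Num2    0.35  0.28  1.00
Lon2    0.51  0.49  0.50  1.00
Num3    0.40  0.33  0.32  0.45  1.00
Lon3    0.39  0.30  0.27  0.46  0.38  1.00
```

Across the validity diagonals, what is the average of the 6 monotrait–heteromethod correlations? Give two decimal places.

Convergent values: 0.35, 0.40, 0.32, 0.49, 0.30, 0.46; mean = 2.32/6 = 0.39.

0.39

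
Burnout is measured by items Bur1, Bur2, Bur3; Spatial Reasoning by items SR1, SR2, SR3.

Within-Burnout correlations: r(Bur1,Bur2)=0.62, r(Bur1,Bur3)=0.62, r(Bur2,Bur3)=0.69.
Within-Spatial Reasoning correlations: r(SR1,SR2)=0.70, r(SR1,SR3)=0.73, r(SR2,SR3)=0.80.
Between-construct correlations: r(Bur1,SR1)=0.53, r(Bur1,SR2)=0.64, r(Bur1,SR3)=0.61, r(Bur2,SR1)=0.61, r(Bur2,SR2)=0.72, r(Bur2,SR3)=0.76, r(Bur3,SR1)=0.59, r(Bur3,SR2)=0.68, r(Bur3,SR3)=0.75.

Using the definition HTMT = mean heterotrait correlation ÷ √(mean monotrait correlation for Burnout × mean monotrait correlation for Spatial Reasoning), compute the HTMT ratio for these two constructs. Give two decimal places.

0.95

Mean heterotrait r = 5.89/9 = 0.6544.
Mean within-Bur = 1.93/3 = 0.6433; mean within-SR = 2.23/3 = 0.7433.
Geometric mean = √(0.6433 × 0.7433) = 0.6915.
HTMT = 0.6544 / 0.6915 = 0.95.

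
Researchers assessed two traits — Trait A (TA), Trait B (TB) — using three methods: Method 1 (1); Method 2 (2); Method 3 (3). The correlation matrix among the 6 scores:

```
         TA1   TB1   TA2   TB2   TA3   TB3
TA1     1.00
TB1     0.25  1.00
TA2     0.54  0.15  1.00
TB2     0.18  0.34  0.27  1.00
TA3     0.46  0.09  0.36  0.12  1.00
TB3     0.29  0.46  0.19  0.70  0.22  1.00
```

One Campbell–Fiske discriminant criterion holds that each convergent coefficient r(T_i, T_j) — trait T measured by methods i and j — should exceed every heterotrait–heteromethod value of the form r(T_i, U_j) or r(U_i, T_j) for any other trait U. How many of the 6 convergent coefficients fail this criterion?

Convergent coefficients and their comparison sets:
TA (methods 1·2): 0.54 vs {0.18, 0.15} → pass.
TA (methods 1·3): 0.46 vs {0.29, 0.09} → pass.
TA (methods 2·3): 0.36 vs {0.19, 0.12} → pass.
TB (methods 1·2): 0.34 vs {0.15, 0.18} → pass.
TB (methods 1·3): 0.46 vs {0.09, 0.29} → pass.
TB (methods 2·3): 0.70 vs {0.12, 0.19} → pass.
0 of 6 fail.

0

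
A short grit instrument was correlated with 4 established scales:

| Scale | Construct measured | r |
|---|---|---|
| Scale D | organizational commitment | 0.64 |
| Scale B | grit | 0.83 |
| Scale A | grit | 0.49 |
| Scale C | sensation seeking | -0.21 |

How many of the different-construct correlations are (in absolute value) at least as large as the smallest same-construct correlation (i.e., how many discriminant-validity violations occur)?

Convergent (same construct = grit): Scale B, Scale A.
Smallest convergent = 0.49. Discriminant |r|: 0.64, 0.21; count ≥ 0.49 → 1.

1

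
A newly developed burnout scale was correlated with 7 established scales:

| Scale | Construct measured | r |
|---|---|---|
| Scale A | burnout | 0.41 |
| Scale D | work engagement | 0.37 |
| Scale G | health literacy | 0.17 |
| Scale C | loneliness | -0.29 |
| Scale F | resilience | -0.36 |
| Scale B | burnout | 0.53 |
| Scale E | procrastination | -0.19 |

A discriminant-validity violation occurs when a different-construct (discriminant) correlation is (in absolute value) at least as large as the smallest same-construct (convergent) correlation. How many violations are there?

Convergent (same construct = burnout): Scale A, Scale B.
Smallest convergent = 0.41. Discriminant |r|: 0.37, 0.17, 0.29, 0.36, 0.19; count ≥ 0.41 → 0.

0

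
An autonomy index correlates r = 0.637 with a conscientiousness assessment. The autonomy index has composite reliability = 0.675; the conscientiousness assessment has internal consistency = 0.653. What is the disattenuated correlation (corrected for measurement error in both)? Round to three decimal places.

r_true = r_obs / √(r_xx · r_yy) = 0.637 / √(0.675 × 0.653) = 0.637 / √0.440775 = 0.637 / 0.6639 ≈ 0.959.

0.959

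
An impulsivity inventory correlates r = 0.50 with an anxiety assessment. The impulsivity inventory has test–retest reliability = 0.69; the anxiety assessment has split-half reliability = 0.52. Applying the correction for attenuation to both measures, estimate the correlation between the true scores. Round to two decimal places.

0.83

r_true = r_obs / √(r_xx · r_yy) = 0.50 / √(0.69 × 0.52) = 0.50 / √0.3588 = 0.50 / 0.5990 ≈ 0.83.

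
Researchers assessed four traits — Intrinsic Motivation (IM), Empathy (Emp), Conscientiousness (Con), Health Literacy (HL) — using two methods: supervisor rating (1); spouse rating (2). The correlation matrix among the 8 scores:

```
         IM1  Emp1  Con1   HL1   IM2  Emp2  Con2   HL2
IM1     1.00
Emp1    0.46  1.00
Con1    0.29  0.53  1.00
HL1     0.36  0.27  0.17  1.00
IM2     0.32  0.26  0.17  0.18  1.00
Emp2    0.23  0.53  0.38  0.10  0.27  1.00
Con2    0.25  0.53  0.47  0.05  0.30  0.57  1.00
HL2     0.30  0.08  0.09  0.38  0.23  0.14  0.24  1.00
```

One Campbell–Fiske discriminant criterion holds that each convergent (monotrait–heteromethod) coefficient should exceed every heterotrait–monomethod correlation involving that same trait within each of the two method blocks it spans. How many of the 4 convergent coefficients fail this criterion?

Convergent coefficients and their comparison sets:
IM (methods 1·2): 0.32 vs {0.46, 0.27, 0.29, 0.30, 0.36, 0.23} → fail.
Emp (methods 1·2): 0.53 vs {0.46, 0.27, 0.53, 0.57, 0.27, 0.14} → fail.
Con (methods 1·2): 0.47 vs {0.29, 0.30, 0.53, 0.57, 0.17, 0.24} → fail.
HL (methods 1·2): 0.38 vs {0.36, 0.23, 0.27, 0.14, 0.17, 0.24} → pass.
3 of 4 fail.

3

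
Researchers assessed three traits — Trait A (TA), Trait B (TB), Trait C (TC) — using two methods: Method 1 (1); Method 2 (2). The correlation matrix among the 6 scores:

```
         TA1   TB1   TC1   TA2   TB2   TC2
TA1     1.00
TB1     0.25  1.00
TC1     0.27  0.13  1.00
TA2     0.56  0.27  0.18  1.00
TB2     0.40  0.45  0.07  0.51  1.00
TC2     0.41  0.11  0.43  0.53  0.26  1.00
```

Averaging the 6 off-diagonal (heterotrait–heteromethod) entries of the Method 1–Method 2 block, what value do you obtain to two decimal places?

HTHM values (method 1 × method 2): 0.40, 0.41, 0.27, 0.11, 0.18, 0.07; mean = 1.44/6 = 0.24.

0.24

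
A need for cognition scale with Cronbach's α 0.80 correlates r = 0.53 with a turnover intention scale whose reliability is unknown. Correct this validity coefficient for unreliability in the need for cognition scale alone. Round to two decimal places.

Single correction: r_c = r_obs / √r_xx = 0.53 / √0.80 = 0.53 / 0.8944 ≈ 0.59.

0.59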